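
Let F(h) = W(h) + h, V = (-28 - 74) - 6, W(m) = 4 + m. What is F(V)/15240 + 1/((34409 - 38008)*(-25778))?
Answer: -1229268089/88368208455 ≈ -0.013911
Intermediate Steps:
V = -108 (V = -102 - 6 = -108)
F(h) = 4 + 2*h (F(h) = (4 + h) + h = 4 + 2*h)
F(V)/15240 + 1/((34409 - 38008)*(-25778)) = (4 + 2*(-108))/15240 + 1/((34409 - 38008)*(-25778)) = (4 - 216)*(1/15240) - 1/25778/(-3599) = -212*1/15240 - 1/3599*(-1/25778) = -53/3810 + 1/92775022 = -1229268089/88368208455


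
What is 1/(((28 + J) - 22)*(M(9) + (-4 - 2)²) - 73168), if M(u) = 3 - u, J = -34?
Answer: -1/74008 ≈ -1.3512e-5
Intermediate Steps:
1/(((28 + J) - 22)*(M(9) + (-4 - 2)²) - 73168) = 1/(((28 - 34) - 22)*((3 - 1*9) + (-4 - 2)²) - 73168) = 1/((-6 - 22)*((3 - 9) + (-6)²) - 73168) = 1/(-28*(-6 + 36) - 73168) = 1/(-28*30 - 73168) = 1/(-840 - 73168) = 1/(-74008) = -1/74008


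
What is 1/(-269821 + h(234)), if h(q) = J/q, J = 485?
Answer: -234/63137629 ≈ -3.7062e-6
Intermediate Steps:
h(q) = 485/q
1/(-269821 + h(234)) = 1/(-269821 + 485/234) = 1/(-63137629/234) = -234/63137629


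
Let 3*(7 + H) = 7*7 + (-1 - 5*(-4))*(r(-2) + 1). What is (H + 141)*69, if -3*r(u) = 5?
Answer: 30245/3 ≈ 10082.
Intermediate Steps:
r(u) = -5/3 (r(u) = -1/3*5 = -5/3)
H = 46/9 (H = -7 + (7*7 + (-1 - 5*(-4))*(-5/3 + 1))/3 = -7 + (49 + (-1 + 20)*(-2/3))/3 = -7 + (49 + 19*(-2/3))/3 = -7 + (49 - 38/3)/3 = -7 + (1/3)*(109/3) = -7 + 109/9 = 46/9 ≈ 5.1111)
(H + 141)*69 = (46/9 + 141)*69 = (1315/9)*69 = 30245/3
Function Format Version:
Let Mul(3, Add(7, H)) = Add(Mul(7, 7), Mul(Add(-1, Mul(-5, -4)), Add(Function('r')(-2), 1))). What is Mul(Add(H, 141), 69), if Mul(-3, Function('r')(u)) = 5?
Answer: Rational(30245, 3) ≈ 10082.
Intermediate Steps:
Function('r')(u) = Rational(-5, 3) (Function('r')(u) = Mul(Rational(-1, 3), 5) = Rational(-5, 3))
H = Rational(46, 9) (H = Add(-7, Mul(Rational(1, 3), Add(Mul(7, 7), Mul(Add(-1, Mul(-5, -4)), Add(Rational(-5, 3), 1))))) = Add(-7, Mul(Rational(1, 3), Add(49, Mul(Add(-1, 20), Rational(-2, 3))))) = Add(-7, Mul(Rational(1, 3), Add(49, Mul(19, Rational(-2, 3))))) = Add(-7, Mul(Rational(1, 3), Add(49, Rational(-38, 3)))) = Add(-7, Mul(Rational(1, 3), Rational(109, 3))) = Add(-7, Rational(109, 9)) = Rational(46, 9) ≈ 5.1111)
Mul(Add(H, 141), 69) = Mul(Add(Rational(46, 9), 141), 69) = Mul(Rational(1315, 9), 69) = Rational(30245, 3)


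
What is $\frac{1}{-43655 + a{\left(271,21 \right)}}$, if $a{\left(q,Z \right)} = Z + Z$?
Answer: $- \frac{1}{43613} \approx -2.2929 \cdot 10^{-5}$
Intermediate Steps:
$a{\left(q,Z \right)} = 2 Z$
$\frac{1}{-43655 + a{\left(271,21 \right)}} = \frac{1}{-43655 + 2 \cdot 21} = \frac{1}{-43655 + 42} = \frac{1}{-43613} = - \frac{1}{43613}$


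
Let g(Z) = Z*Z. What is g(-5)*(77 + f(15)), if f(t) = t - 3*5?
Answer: 1925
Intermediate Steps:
g(Z) = Z²
f(t) = -15 + t (f(t) = t - 15 = -15 + t)
g(-5)*(77 + f(15)) = (-5)²*(77 + (-15 + 15)) = 25*(77 + 0) = 25*77 = 1925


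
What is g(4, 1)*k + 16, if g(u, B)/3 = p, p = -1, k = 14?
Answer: -26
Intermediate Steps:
g(u, B) = -3 (g(u, B) = 3*(-1) = -3)
g(4, 1)*k + 16 = -3*14 + 16 = -42 + 16 = -26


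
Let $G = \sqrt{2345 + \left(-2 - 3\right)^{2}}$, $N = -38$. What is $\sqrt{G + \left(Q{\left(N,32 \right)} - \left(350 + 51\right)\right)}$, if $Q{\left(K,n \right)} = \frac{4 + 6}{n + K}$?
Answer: $\frac{\sqrt{-3624 + 9 \sqrt{2370}}}{3} \approx 18.814 i$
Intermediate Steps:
$Q{\left(K,n \right)} = \frac{10}{K + n}$
$G = \sqrt{2370}$ ($G = \sqrt{2345 + \left(-5\right)^{2}} = \sqrt{2345 + 25} = \sqrt{2370} \approx 48.683$)
$\sqrt{G + \left(Q{\left(N,32 \right)} - \left(350 + 51\right)\right)} = \sqrt{\sqrt{2370} + \left(\frac{10}{-38 + 32} - \left(350 + 51\right)\right)} = \sqrt{\sqrt{2370} + \left(\frac{10}{-6} - 401\right)} = \sqrt{\sqrt{2370} + \left(10 \left(- \frac{1}{6}\right) - 401\right)} = \sqrt{\sqrt{2370} - \frac{1208}{3}} = \sqrt{- \frac{1208}{3} + \sqrt{2370}}$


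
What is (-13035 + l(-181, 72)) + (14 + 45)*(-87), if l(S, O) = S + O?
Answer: -18277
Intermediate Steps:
l(S, O) = O + S
(-13035 + l(-181, 72)) + (14 + 45)*(-87) = (-13035 + (72 - 181)) + (14 + 45)*(-87) = (-13035 - 109) + 59*(-87) = -13144 - 5133 = -18277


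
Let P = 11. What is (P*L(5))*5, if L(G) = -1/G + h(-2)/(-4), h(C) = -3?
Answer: 121/4 ≈ 30.250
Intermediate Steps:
L(G) = ¾ - 1/G (L(G) = -1/G - 3/(-4) = -1/G - 3*(-¼) = -1/G + ¾ = ¾ - 1/G)
(P*L(5))*5 = (11*(¾ - 1/5))*5 = (11*(¾ - 1*⅕))*5 = (11*(¾ - ⅕))*5 = (11*(11/20))*5 = (121/20)*5 = 121/4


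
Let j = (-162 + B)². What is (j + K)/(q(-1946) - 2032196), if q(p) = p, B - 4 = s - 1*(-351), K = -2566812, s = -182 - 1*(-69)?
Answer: 1280206/1017071 ≈ 1.2587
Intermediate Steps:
s = -113 (s = -182 + 69 = -113)
B = 242 (B = 4 + (-113 - 1*(-351)) = 4 + (-113 + 351) = 4 + 238 = 242)
j = 6400 (j = (-162 + 242)² = 80² = 6400)
(j + K)/(q(-1946) - 2032196) = (6400 - 2566812)/(-1946 - 2032196) = -2560412/(-2034142) = -2560412*(-1/2034142) = 1280206/1017071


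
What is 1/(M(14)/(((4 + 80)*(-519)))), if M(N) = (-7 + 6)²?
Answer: -43596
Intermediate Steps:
M(N) = 1 (M(N) = (-1)² = 1)
1/(M(14)/(((4 + 80)*(-519)))) = 1/(1/((4 + 80)*(-519))) = 1/(1/(84*(-519))) = 1/(1/(-43596)) = 1/(1*(-1/43596)) = 1/(-1/43596) = -43596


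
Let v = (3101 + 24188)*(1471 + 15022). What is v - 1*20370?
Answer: 450057107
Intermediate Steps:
v = 450077477 (v = 27289*16493 = 450077477)
v - 1*20370 = 450077477 - 1*20370 = 450077477 - 20370 = 450057107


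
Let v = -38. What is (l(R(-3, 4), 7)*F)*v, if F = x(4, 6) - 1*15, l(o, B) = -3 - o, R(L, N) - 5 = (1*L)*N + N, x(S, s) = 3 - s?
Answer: 0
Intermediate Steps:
R(L, N) = 5 + N + L*N (R(L, N) = 5 + ((1*L)*N + N) = 5 + (L*N + N) = 5 + (N + L*N) = 5 + N + L*N)
F = -18 (F = (3 - 1*6) - 1*15 = (3 - 6) - 15 = -3 - 15 = -18)
(l(R(-3, 4), 7)*F)*v = ((-3 - (5 + 4 - 3*4))*(-18))*(-38) = ((-3 - (5 + 4 - 12))*(-18))*(-38) = ((-3 - 1*(-3))*(-18))*(-38) = ((-3 + 3)*(-18))*(-38) = (0*(-18))*(-38) = 0*(-38) = 0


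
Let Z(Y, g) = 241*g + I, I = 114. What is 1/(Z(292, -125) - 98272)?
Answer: -1/128283 ≈ -7.7953e-6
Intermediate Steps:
Z(Y, g) = 114 + 241*g (Z(Y, g) = 241*g + 114 = 114 + 241*g)
1/(Z(292, -125) - 98272) = 1/((114 + 241*(-125)) - 98272) = 1/((114 - 30125) - 98272) = 1/(-30011 - 98272) = 1/(-128283) = -1/128283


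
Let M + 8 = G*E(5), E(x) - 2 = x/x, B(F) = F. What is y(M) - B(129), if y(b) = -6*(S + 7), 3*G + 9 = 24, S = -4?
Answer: -147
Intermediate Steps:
E(x) = 3 (E(x) = 2 + x/x = 2 + 1 = 3)
G = 5 (G = -3 + (1/3)*24 = -3 + 8 = 5)
M = 7 (M = -8 + 5*3 = -8 + 15 = 7)
y(b) = -18 (y(b) = -6*(-4 + 7) = -6*3 = -18)
y(M) - B(129) = -18 - 1*129 = -18 - 129 = -147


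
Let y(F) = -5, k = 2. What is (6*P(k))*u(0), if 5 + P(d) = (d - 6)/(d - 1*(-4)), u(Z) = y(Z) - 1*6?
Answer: 374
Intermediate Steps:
u(Z) = -11 (u(Z) = -5 - 1*6 = -5 - 6 = -11)
P(d) = -5 + (-6 + d)/(4 + d) (P(d) = -5 + (d - 6)/(d - 1*(-4)) = -5 + (-6 + d)/(d + 4) = -5 + (-6 + d)/(4 + d))
(6*P(k))*u(0) = (6*(2*(-13 - 2*2)/(4 + 2)))*(-11) = (6*(2*(-13 - 4)/6))*(-11) = (6*(2*(1/6)*(-17)))*(-11) = (6*(-17/3))*(-11) = -34*(-11) = 374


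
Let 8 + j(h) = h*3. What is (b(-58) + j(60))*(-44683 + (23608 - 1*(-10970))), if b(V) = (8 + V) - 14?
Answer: -1091340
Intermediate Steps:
b(V) = -6 + V
j(h) = -8 + 3*h (j(h) = -8 + h*3 = -8 + 3*h)
(b(-58) + j(60))*(-44683 + (23608 - 1*(-10970))) = ((-6 - 58) + (-8 + 3*60))*(-44683 + (23608 - 1*(-10970))) = (-64 + (-8 + 180))*(-44683 + (23608 + 10970)) = (-64 + 172)*(-44683 + 34578) = 108*(-10105) = -1091340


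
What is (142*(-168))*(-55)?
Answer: 1312080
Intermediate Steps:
(142*(-168))*(-55) = -23856*(-55) = 1312080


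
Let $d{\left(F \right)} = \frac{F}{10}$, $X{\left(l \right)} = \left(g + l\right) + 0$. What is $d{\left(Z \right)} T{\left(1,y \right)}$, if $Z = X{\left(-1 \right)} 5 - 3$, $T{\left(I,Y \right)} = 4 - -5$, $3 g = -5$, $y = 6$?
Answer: $- \frac{147}{10} \approx -14.7$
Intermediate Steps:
$g = - \frac{5}{3}$ ($g = \frac{1}{3} \left(-5\right) = - \frac{5}{3} \approx -1.6667$)
$T{\left(I,Y \right)} = 9$ ($T{\left(I,Y \right)} = 4 + 5 = 9$)
$X{\left(l \right)} = - \frac{5}{3} + l$ ($X{\left(l \right)} = \left(- \frac{5}{3} + l\right) + 0 = - \frac{5}{3} + l$)
$Z = - \frac{49}{3}$ ($Z = \left(- \frac{5}{3} - 1\right) 5 - 3 = \left(- \frac{8}{3}\right) 5 - 3 = - \frac{40}{3} - 3 = - \frac{49}{3} \approx -16.333$)
$d{\left(F \right)} = \frac{F}{10}$ ($d{\left(F \right)} = F \frac{1}{10} = \frac{F}{10}$)
$d{\left(Z \right)} T{\left(1,y \right)} = \frac{1}{10} \left(- \frac{49}{3}\right) 9 = \left(- \frac{49}{30}\right) 9 = - \frac{147}{10}$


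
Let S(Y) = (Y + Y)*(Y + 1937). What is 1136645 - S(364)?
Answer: -538483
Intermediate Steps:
S(Y) = 2*Y*(1937 + Y) (S(Y) = (2*Y)*(1937 + Y) = 2*Y*(1937 + Y))
1136645 - S(364) = 1136645 - 2*364*(1937 + 364) = 1136645 - 2*364*2301 = 1136645 - 1*1675128 = 1136645 - 1675128 = -538483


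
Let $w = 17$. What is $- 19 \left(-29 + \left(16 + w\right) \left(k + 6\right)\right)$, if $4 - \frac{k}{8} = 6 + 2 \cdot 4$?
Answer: $46949$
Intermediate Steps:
$k = -80$ ($k = 32 - 8 \left(6 + 2 \cdot 4\right) = 32 - 8 \left(6 + 8\right) = 32 - 112 = -80$)
$- 19 \left(-29 + \left(16 + w\right) \left(k + 6\right)\right) = - 19 \left(-29 + \left(16 + 17\right) \left(-80 + 6\right)\right) = - 19 \left(-29 + 33 \left(-74\right)\right) = - 19 \left(-29 - 2442\right) = \left(-19\right) \left(-2471\right) = 46949$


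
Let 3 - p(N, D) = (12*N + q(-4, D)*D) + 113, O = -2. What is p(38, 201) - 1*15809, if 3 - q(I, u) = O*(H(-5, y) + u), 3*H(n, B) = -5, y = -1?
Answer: -97110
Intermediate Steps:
H(n, B) = -5/3 (H(n, B) = (⅓)*(-5) = -5/3)
q(I, u) = -⅓ + 2*u (q(I, u) = 3 - (-2)*(-5/3 + u) = 3 - (10/3 - 2*u) = 3 + (-10/3 + 2*u) = -⅓ + 2*u)
p(N, D) = -110 - 12*N - D*(-⅓ + 2*D) (p(N, D) = 3 - ((12*N + (-⅓ + 2*D)*D) + 113) = 3 - ((12*N + D*(-⅓ + 2*D)) + 113) = 3 - (113 + 12*N + D*(-⅓ + 2*D)) = 3 + (-113 - 12*N - D*(-⅓ + 2*D)) = -110 - 12*N - D*(-⅓ + 2*D))
p(38, 201) - 1*15809 = (-110 - 12*38 - 2*201² + (⅓)*201) - 1*15809 = (-110 - 456 - 2*40401 + 67) - 15809 = (-110 - 456 - 80802 + 67) - 15809 = -81301 - 15809 = -97110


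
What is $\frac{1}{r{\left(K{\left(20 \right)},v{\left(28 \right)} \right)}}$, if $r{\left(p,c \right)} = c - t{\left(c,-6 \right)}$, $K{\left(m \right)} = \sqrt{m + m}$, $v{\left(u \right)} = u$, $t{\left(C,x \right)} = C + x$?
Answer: $\frac{1}{6} \approx 0.16667$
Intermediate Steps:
$K{\left(m \right)} = \sqrt{2} \sqrt{m}$ ($K{\left(m \right)} = \sqrt{2 m} = \sqrt{2} \sqrt{m}$)
$r{\left(p,c \right)} = 6$ ($r{\left(p,c \right)} = c - \left(c - 6\right) = c - \left(-6 + c\right) = 6$)
$\frac{1}{r{\left(K{\left(20 \right)},v{\left(28 \right)} \right)}} = \frac{1}{6}$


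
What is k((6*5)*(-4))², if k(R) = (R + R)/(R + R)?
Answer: 1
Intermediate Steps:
k(R) = 1 (k(R) = (2*R)/((2*R)) = (2*R)*(1/(2*R)) = 1)
k((6*5)*(-4))² = 1² = 1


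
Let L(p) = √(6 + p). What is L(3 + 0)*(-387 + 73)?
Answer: -942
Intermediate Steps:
L(3 + 0)*(-387 + 73) = √(6 + (3 + 0))*(-387 + 73) = √(6 + 3)*(-314) = √9*(-314) = 3*(-314) = -942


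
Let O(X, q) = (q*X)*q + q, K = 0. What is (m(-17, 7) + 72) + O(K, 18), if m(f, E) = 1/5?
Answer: 451/5 ≈ 90.200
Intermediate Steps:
m(f, E) = ⅕
O(X, q) = q + X*q² (O(X, q) = (X*q)*q + q = X*q² + q = q + X*q²)
(m(-17, 7) + 72) + O(K, 18) = (⅕ + 72) + 18*(1 + 0*18) = 361/5 + 18*(1 + 0) = 361/5 + 18*1 = 361/5 + 18 = 451/5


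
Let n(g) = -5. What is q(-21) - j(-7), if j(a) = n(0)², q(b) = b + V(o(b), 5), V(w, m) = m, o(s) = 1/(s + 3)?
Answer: -41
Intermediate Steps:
o(s) = 1/(3 + s)
q(b) = 5 + b (q(b) = b + 5 = 5 + b)
j(a) = 25 (j(a) = (-5)² = 25)
q(-21) - j(-7) = (5 - 21) - 1*25 = -16 - 25 = -41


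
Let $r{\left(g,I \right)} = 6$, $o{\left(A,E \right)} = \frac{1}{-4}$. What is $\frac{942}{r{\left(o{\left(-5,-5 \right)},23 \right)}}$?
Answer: $157$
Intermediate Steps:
$o{\left(A,E \right)} = - \frac{1}{4}$
$\frac{942}{r{\left(o{\left(-5,-5 \right)},23 \right)}} = \frac{942}{6} = 942 \cdot \frac{1}{6} = 157$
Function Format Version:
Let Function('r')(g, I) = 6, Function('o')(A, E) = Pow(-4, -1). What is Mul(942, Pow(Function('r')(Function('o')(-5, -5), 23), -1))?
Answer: 157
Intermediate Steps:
Function('o')(A, E) = Rational(-1, 4)
Mul(942, Pow(Function('r')(Function('o')(-5, -5), 23), -1)) = Mul(942, Pow(6, -1)) = Mul(942, Rational(1, 6)) = 157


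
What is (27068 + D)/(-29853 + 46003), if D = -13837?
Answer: 13231/16150 ≈ 0.81926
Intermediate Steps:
(27068 + D)/(-29853 + 46003) = (27068 - 13837)/(-29853 + 46003) = 13231/16150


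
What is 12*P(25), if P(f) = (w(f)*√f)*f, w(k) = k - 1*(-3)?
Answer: 42000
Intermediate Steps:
w(k) = 3 + k (w(k) = k + 3 = 3 + k)
P(f) = f^(3/2)*(3 + f) (P(f) = ((3 + f)*√f)*f = (√f*(3 + f))*f = f^(3/2)*(3 + f))
12*P(25) = 12*(25^(3/2)*(3 + 25)) = 12*(125*28) = 12*3500 = 42000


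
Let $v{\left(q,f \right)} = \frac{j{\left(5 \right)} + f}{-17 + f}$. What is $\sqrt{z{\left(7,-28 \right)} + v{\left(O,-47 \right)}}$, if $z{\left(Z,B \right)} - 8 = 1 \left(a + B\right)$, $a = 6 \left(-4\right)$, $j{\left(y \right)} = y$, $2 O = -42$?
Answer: $\frac{i \sqrt{2774}}{8} \approx 6.5836 i$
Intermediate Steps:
$O = -21$ ($O = \frac{1}{2} \left(-42\right) = -21$)
$a = -24$
$v{\left(q,f \right)} = \frac{5 + f}{-17 + f}$
$z{\left(Z,B \right)} = -16 + B$ ($z{\left(Z,B \right)} = 8 + 1 \left(-24 + B\right) = 8 + \left(-24 + B\right) = -16 + B$)
$\sqrt{z{\left(7,-28 \right)} + v{\left(O,-47 \right)}} = \sqrt{\left(-16 - 28\right) + \frac{5 - 47}{-17 - 47}} = \sqrt{-44 + \frac{1}{-64} \left(-42\right)} = \sqrt{-44 - - \frac{21}{32}} = \sqrt{-44 + \frac{21}{32}} = \sqrt{- \frac{1387}{32}} = \frac{i \sqrt{2774}}{8}$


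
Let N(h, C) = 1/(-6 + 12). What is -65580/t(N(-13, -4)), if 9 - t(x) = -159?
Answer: -5465/14 ≈ -390.36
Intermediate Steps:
N(h, C) = ⅙ (N(h, C) = 1/6 = ⅙)
t(x) = 168 (t(x) = 9 - 1*(-159) = 9 + 159 = 168)
-65580/t(N(-13, -4)) = -65580/168 = -65580*1/168 = -5465/14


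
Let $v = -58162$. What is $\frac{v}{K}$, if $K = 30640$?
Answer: $- \frac{29081}{15320} \approx -1.8982$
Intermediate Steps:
$\frac{v}{K} = - \frac{58162}{30640} = \left(-58162\right) \frac{1}{30640} = - \frac{29081}{15320}$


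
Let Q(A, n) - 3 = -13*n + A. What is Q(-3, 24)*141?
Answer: -43992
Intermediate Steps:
Q(A, n) = 3 + A - 13*n (Q(A, n) = 3 + (-13*n + A) = 3 + (A - 13*n) = 3 + A - 13*n)
Q(-3, 24)*141 = (3 - 3 - 13*24)*141 = (3 - 3 - 312)*141 = -312*141 = -43992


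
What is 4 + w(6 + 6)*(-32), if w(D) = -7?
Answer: 228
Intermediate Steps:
4 + w(6 + 6)*(-32) = 4 - 7*(-32) = 4 + 224 = 228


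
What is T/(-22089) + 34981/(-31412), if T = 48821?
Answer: -2306260561/693859668 ≈ -3.3238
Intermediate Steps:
T/(-22089) + 34981/(-31412) = 48821/(-22089) + 34981/(-31412) = 48821*(-1/22089) + 34981*(-1/31412) = -48821/22089 - 34981/31412 = -2306260561/693859668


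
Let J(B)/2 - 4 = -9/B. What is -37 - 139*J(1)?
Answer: 1353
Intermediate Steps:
J(B) = 8 - 18/B (J(B) = 8 + 2*(-9/B) = 8 - 18/B)
-37 - 139*J(1) = -37 - 139*(8 - 18/1) = -37 - 139*(8 - 18*1) = -37 - 139*(8 - 18) = -37 - 139*(-10) = -37 + 1390 = 1353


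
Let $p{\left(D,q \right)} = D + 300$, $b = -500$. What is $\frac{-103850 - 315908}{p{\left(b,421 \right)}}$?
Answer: $\frac{209879}{100} \approx 2098.8$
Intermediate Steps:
$p{\left(D,q \right)} = 300 + D$
$\frac{-103850 - 315908}{p{\left(b,421 \right)}} = \frac{-103850 - 315908}{300 - 500} = \frac{-103850 - 315908}{-200} = \left(-419758\right) \left(- \frac{1}{200}\right) = \frac{209879}{100}$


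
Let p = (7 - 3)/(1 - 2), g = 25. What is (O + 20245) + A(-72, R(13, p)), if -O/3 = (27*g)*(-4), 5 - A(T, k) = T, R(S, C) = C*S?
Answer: 28422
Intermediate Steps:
p = -4 (p = 4/(-1) = 4*(-1) = -4)
A(T, k) = 5 - T
O = 8100 (O = -3*27*25*(-4) = -2025*(-4) = -3*(-2700) = 8100)
(O + 20245) + A(-72, R(13, p)) = (8100 + 20245) + (5 - 1*(-72)) = 28345 + (5 + 72) = 28345 + 77 = 28422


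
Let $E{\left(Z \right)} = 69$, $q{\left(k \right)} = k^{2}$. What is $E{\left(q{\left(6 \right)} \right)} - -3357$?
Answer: $3426$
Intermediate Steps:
$E{\left(q{\left(6 \right)} \right)} - -3357 = 69 - -3357 = 69 + 3357 = 3426$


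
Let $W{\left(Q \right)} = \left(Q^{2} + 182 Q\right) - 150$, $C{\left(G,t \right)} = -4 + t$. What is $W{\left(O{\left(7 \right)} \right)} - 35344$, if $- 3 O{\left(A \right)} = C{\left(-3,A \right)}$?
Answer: $-35675$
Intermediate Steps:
$O{\left(A \right)} = \frac{4}{3} - \frac{A}{3}$ ($O{\left(A \right)} = - \frac{-4 + A}{3} = \frac{4}{3} - \frac{A}{3}$)
$W{\left(Q \right)} = -150 + Q^{2} + 182 Q$
$W{\left(O{\left(7 \right)} \right)} - 35344 = \left(-150 + \left(\frac{4}{3} - \frac{7}{3}\right)^{2} + 182 \left(\frac{4}{3} - \frac{7}{3}\right)\right) - 35344 = \left(-150 + \left(-1\right)^{2} + 182 \left(-1\right)\right) - 35344 = \left(-150 + 1 - 182\right) - 35344 = -331 - 35344 = -35675$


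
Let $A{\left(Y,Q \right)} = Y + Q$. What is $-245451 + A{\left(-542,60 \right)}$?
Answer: $-245933$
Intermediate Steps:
$A{\left(Y,Q \right)} = Q + Y$
$-245451 + A{\left(-542,60 \right)} = -245451 + \left(60 - 542\right) = -245451 - 482 = -245933$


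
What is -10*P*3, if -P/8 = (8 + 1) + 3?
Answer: 2880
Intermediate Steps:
P = -96 (P = -8*((8 + 1) + 3) = -8*(9 + 3) = -8*12 = -96)
-10*P*3 = -10*(-96)*3 = 960*3 = 2880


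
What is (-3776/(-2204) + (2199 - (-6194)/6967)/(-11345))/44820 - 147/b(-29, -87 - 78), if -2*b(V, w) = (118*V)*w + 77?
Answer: 203748769773722627/367430901460480271700 ≈ 0.00055452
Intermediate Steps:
b(V, w) = -77/2 - 59*V*w (b(V, w) = -((118*V)*w + 77)/2 = -(118*V*w + 77)/2 = -(77 + 118*V*w)/2 = -77/2 - 59*V*w)
(-3776/(-2204) + (2199 - (-6194)/6967)/(-11345))/44820 - 147/b(-29, -87 - 78) = (-3776/(-2204) + (2199 - (-6194)/6967)/(-11345))/44820 - 147/(-77/2 - 59*(-29)*(-87 - 78)) = (-3776*(-1/2204) + (2199 - (-6194)/6967)*(-1/11345))*(1/44820) - 147/(-77/2 - 59*(-29)*(-165)) = (944/551 + (2199 - 1*(-6194/6967))*(-1/11345))*(1/44820) - 147/(-77/2 - 282315) = (944/551 + (2199 + 6194/6967)*(-1/11345))*(1/44820) - 147/(-564707/2) = (944/551 + (15326627/6967)*(-1/11345))*(1/44820) - 147*(-2/564707) = (944/551 - 15326627/79040615)*(1/44820) + 294/564707 = (66169369083/43551378865)*(1/44820) + 294/564707 = 22056456361/650657600243100 + 294/564707 = 203748769773722627/367430901460480271700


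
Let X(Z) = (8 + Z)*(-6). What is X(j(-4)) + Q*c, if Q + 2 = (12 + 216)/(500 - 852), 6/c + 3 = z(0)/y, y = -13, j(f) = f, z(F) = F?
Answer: -823/44 ≈ -18.705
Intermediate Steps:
X(Z) = -48 - 6*Z
c = -2 (c = 6/(-3 + 0/(-13)) = 6/(-3 + 0*(-1/13)) = 6/(-3 + 0) = 6/(-3) = 6*(-⅓) = -2)
Q = -233/88 (Q = -2 + (12 + 216)/(500 - 852) = -2 + 228/(-352) = -2 + 228*(-1/352) = -2 - 57/88 = -233/88 ≈ -2.6477)
X(j(-4)) + Q*c = (-48 - 6*(-4)) - 233/88*(-2) = (-48 + 24) + 233/44 = -24 + 233/44 = -823/44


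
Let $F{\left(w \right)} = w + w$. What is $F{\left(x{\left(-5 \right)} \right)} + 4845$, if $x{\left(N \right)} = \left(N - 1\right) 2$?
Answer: $4821$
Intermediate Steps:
$x{\left(N \right)} = -2 + 2 N$ ($x{\left(N \right)} = \left(-1 + N\right) 2 = -2 + 2 N$)
$F{\left(w \right)} = 2 w$
$F{\left(x{\left(-5 \right)} \right)} + 4845 = 2 \left(-2 + 2 \left(-5\right)\right) + 4845 = 2 \left(-2 - 10\right) + 4845 = 2 \left(-12\right) + 4845 = -24 + 4845 = 4821$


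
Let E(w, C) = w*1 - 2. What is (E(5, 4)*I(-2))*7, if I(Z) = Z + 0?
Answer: -42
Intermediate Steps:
E(w, C) = -2 + w (E(w, C) = w - 2 = -2 + w)
I(Z) = Z
(E(5, 4)*I(-2))*7 = ((-2 + 5)*(-2))*7 = (3*(-2))*7 = -6*7 = -42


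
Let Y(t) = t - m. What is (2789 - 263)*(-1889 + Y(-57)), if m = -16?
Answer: -4875180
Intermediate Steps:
Y(t) = 16 + t (Y(t) = t - 1*(-16) = t + 16 = 16 + t)
(2789 - 263)*(-1889 + Y(-57)) = (2789 - 263)*(-1889 + (16 - 57)) = 2526*(-1889 - 41) = 2526*(-1930) = -4875180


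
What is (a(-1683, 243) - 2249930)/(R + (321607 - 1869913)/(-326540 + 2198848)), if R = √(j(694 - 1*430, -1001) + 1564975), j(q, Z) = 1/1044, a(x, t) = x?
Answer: -212950349669351554533/178983221637939838640 - 10359711123592939017*√966962921/178983221637939838640 ≈ -1801.1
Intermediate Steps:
j(q, Z) = 1/1044
R = 7*√966962921/174 (R = √(1/1044 + 1564975) = √(1633833901/1044) = 7*√966962921/174 ≈ 1251.0)
(a(-1683, 243) - 2249930)/(R + (321607 - 1869913)/(-326540 + 2198848)) = (-1683 - 2249930)/(7*√966962921/174 + (321607 - 1869913)/(-326540 + 2198848)) = -2251613/(7*√966962921/174 - 1548306/1872308) = -2251613/(7*√966962921/174 - 1548306*1/1872308) = -2251613/(7*√966962921/174 - 774153/936154) = -2251613/(-774153/936154 + 7*√966962921/174)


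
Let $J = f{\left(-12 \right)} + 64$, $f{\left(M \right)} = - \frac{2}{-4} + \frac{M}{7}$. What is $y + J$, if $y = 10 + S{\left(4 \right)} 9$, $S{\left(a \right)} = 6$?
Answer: $\frac{1775}{14} \approx 126.79$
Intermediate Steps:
$f{\left(M \right)} = \frac{1}{2} + \frac{M}{7}$ ($f{\left(M \right)} = \left(-2\right) \left(- \frac{1}{4}\right) + M \frac{1}{7} = \frac{1}{2} + \frac{M}{7}$)
$J = \frac{879}{14}$ ($J = \left(\frac{1}{2} + \frac{1}{7} \left(-12\right)\right) + 64 = \left(\frac{1}{2} - \frac{12}{7}\right) + 64 = - \frac{17}{14} + 64 = \frac{879}{14} \approx 62.786$)
$y = 64$ ($y = 10 + 6 \cdot 9 = 10 + 54 = 64$)
$y + J = 64 + \frac{879}{14} = \frac{1775}{14}$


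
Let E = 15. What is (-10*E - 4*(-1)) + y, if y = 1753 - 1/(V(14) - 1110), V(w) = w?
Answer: 1761273/1096 ≈ 1607.0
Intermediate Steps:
y = 1921289/1096 (y = 1753 - 1/(14 - 1110) = 1753 - 1/(-1096) = 1753 - 1*(-1/1096) = 1753 + 1/1096 = 1921289/1096 ≈ 1753.0)
(-10*E - 4*(-1)) + y = (-10*15 - 4*(-1)) + 1921289/1096 = (-150 + 4) + 1921289/1096 = -146 + 1921289/1096 = 1761273/1096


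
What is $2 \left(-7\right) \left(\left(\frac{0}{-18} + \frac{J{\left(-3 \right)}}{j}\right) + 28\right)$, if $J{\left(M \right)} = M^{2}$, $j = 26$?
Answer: $- \frac{5159}{13} \approx -396.85$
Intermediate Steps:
$2 \left(-7\right) \left(\left(\frac{0}{-18} + \frac{J{\left(-3 \right)}}{j}\right) + 28\right) = 2 \left(-7\right) \left(\left(\frac{0}{-18} + \frac{\left(-3\right)^{2}}{26}\right) + 28\right) = - 14 \left(\left(0 \left(- \frac{1}{18}\right) + 9 \cdot \frac{1}{26}\right) + 28\right) = - 14 \left(\left(0 + \frac{9}{26}\right) + 28\right) = - 14 \left(\frac{9}{26} + 28\right) = \left(-14\right) \frac{737}{26} = - \frac{5159}{13}$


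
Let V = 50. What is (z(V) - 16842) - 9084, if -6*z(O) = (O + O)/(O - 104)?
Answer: -2099981/81 ≈ -25926.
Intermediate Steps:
z(O) = -O/(3*(-104 + O)) (z(O) = -(O + O)/(6*(O - 104)) = -2*O/(6*(-104 + O)) = -O/(3*(-104 + O)))
(z(V) - 16842) - 9084 = (-1*50/(-312 + 3*50) - 16842) - 9084 = (-1*50/(-312 + 150) - 16842) - 9084 = (-1*50/(-162) - 16842) - 9084 = (-1*50*(-1/162) - 16842) - 9084 = (25/81 - 16842) - 9084 = -1364177/81 - 9084 = -2099981/81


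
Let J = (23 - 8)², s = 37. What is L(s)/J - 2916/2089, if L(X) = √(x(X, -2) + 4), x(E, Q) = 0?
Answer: -651922/470025 ≈ -1.3870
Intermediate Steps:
J = 225 (J = 15² = 225)
L(X) = 2 (L(X) = √(0 + 4) = √4 = 2)
L(s)/J - 2916/2089 = 2/225 - 2916/2089 = -651922/470025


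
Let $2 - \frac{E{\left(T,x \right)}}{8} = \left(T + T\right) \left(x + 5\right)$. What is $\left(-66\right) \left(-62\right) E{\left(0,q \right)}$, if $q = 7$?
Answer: $65472$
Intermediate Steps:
$E{\left(T,x \right)} = 16 - 16 T \left(5 + x\right)$ ($E{\left(T,x \right)} = 16 - 8 \left(T + T\right) \left(x + 5\right) = 16 - 8 \cdot 2 T \left(5 + x\right) = 16 - 16 T \left(5 + x\right)$)
$\left(-66\right) \left(-62\right) E{\left(0,q \right)} = \left(-66\right) \left(-62\right) \left(16 - 0 - 0 \cdot 7\right) = 4092 \left(16 + 0 + 0\right) = 4092 \cdot 16 = 65472$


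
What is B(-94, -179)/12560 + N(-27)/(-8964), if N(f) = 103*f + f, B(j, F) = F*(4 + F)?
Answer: 585307/208496 ≈ 2.8073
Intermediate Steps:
N(f) = 104*f
B(-94, -179)/12560 + N(-27)/(-8964) = -179*(4 - 179)/12560 + (104*(-27))/(-8964) = -179*(-175)*(1/12560) - 2808*(-1/8964) = 31325*(1/12560) + 26/83 = 6265/2512 + 26/83 = 585307/208496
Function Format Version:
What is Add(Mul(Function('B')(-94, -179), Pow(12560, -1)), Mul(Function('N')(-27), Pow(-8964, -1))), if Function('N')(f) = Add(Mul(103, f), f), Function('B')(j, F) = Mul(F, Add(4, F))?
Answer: Rational(585307, 208496) ≈ 2.8073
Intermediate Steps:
Function('N')(f) = Mul(104, f)
Add(Mul(Function('B')(-94, -179), Pow(12560, -1)), Mul(Function('N')(-27), Pow(-8964, -1))) = Add(Mul(Mul(-179, Add(4, -179)), Pow(12560, -1)), Mul(Mul(104, -27), Pow(-8964, -1))) = Add(Mul(Mul(-179, -175), Rational(1, 12560)), Mul(-2808, Rational(-1, 8964))) = Add(Mul(31325, Rational(1, 12560)), Rational(26, 83)) = Add(Rational(6265, 2512), Rational(26, 83)) = Rational(585307, 208496)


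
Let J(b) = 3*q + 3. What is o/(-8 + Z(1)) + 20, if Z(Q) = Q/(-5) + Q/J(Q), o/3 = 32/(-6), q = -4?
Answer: 4100/187 ≈ 21.925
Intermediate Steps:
o = -16 (o = 3*(32/(-6)) = 3*(32*(-1/6)) = 3*(-16/3) = -16)
J(b) = -9 (J(b) = 3*(-4) + 3 = -12 + 3 = -9)
Z(Q) = -14*Q/45 (Z(Q) = Q/(-5) + Q/(-9) = Q*(-1/5) + Q*(-1/9) = -Q/5 - Q/9 = -14*Q/45)
o/(-8 + Z(1)) + 20 = -16/(-8 - 14/45*1) + 20 = -16/(-8 - 14/45) + 20 = -16/(-374/45) + 20 = -45/374*(-16) + 20 = 360/187 + 20 = 4100/187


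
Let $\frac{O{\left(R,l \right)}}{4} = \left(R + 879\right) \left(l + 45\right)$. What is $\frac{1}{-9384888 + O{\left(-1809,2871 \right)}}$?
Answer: $- \frac{1}{20232408} \approx -4.9426 \cdot 10^{-8}$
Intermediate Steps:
$O{\left(R,l \right)} = 4 \left(45 + l\right) \left(879 + R\right)$ ($O{\left(R,l \right)} = 4 \left(R + 879\right) \left(l + 45\right) = 4 \left(879 + R\right) \left(45 + l\right) = 4 \left(45 + l\right) \left(879 + R\right)$)
$\frac{1}{-9384888 + O{\left(-1809,2871 \right)}} = \frac{1}{-9384888 + \left(158220 + 180 \left(-1809\right) + 3516 \cdot 2871 + 4 \left(-1809\right) 2871\right)} = \frac{1}{-9384888 + \left(158220 - 325620 + 10094436 - 20774556\right)} = \frac{1}{-9384888 - 10847520} = \frac{1}{-20232408} = - \frac{1}{20232408}$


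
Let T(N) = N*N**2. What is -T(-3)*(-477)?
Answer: -12879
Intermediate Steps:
T(N) = N**3
-T(-3)*(-477) = -(-3)**3*(-477) = -(-27)*(-477) = -1*12879 = -12879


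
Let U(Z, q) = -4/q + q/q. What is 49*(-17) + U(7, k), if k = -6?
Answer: -2494/3 ≈ -831.33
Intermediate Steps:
U(Z, q) = 1 - 4/q (U(Z, q) = -4/q + 1 = 1 - 4/q)
49*(-17) + U(7, k) = 49*(-17) + (-4 - 6)/(-6) = -833 - ⅙*(-10) = -833 + 5/3 = -2494/3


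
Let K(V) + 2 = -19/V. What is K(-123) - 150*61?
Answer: -1125677/123 ≈ -9151.8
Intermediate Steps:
K(V) = -2 - 19/V
K(-123) - 150*61 = (-2 - 19/(-123)) - 150*61 = (-2 - 19*(-1/123)) - 1*9150 = (-2 + 19/123) - 9150 = -227/123 - 9150 = -1125677/123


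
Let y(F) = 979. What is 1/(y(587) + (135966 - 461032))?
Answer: -1/324087 ≈ -3.0856e-6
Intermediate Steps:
1/(y(587) + (135966 - 461032)) = 1/(979 + (135966 - 461032)) = 1/(979 - 325066) = 1/(-324087) = -1/324087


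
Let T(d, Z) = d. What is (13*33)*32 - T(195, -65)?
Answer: 13533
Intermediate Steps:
(13*33)*32 - T(195, -65) = (13*33)*32 - 1*195 = 429*32 - 195 = 13728 - 195 = 13533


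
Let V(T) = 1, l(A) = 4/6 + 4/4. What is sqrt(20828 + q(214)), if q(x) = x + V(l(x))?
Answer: sqrt(21043) ≈ 145.06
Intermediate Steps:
l(A) = 5/3 (l(A) = 4*(1/6) + 4*(1/4) = 2/3 + 1 = 5/3)
q(x) = 1 + x (q(x) = x + 1 = 1 + x)
sqrt(20828 + q(214)) = sqrt(20828 + (1 + 214)) = sqrt(20828 + 215) = sqrt(21043)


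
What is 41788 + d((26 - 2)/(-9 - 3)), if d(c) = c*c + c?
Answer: 41790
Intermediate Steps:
d(c) = c + c² (d(c) = c² + c = c + c²)
41788 + d((26 - 2)/(-9 - 3)) = 41788 + ((26 - 2)/(-9 - 3))*(1 + (26 - 2)/(-9 - 3)) = 41788 + (24/(-12))*(1 + 24/(-12)) = 41788 + (24*(-1/12))*(1 + 24*(-1/12)) = 41788 - 2*(1 - 2) = 41788 - 2*(-1) = 41788 + 2 = 41790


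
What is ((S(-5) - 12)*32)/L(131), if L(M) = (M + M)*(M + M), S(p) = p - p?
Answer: -96/17161 ≈ -0.0055941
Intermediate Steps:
S(p) = 0
L(M) = 4*M**2 (L(M) = (2*M)*(2*M) = 4*M**2)
((S(-5) - 12)*32)/L(131) = ((0 - 12)*32)/((4*131**2)) = (-12*32)/((4*17161)) = -384/68644 = -384*1/68644 = -96/17161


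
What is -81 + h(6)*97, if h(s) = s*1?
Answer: 501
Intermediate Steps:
h(s) = s
-81 + h(6)*97 = -81 + 6*97 = -81 + 582 = 501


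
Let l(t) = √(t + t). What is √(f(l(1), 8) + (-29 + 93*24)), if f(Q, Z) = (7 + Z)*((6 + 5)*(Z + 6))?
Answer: √4513 ≈ 67.179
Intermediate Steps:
l(t) = √2*√t (l(t) = √(2*t) = √2*√t)
f(Q, Z) = (7 + Z)*(66 + 11*Z) (f(Q, Z) = (7 + Z)*(11*(6 + Z)) = (7 + Z)*(66 + 11*Z))
√(f(l(1), 8) + (-29 + 93*24)) = √((462 + 11*8² + 143*8) + (-29 + 93*24)) = √((462 + 11*64 + 1144) + (-29 + 2232)) = √((462 + 704 + 1144) + 2203) = √(2310 + 2203) = √4513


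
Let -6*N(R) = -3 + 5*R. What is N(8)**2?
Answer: 1369/36 ≈ 38.028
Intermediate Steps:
N(R) = 1/2 - 5*R/6 (N(R) = -(-3 + 5*R)/6 = 1/2 - 5*R/6)
N(8)**2 = (1/2 - 5/6*8)**2 = (1/2 - 20/3)**2 = (-37/6)**2 = 1369/36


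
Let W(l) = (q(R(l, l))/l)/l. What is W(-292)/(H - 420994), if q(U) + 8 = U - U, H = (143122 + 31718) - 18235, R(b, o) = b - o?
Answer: 1/2817857962 ≈ 3.5488e-10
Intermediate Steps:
H = 156605 (H = 174840 - 18235 = 156605)
q(U) = -8 (q(U) = -8 + (U - U) = -8 + 0 = -8)
W(l) = -8/l**2 (W(l) = (-8/l)/l = -8/l**2)
W(-292)/(H - 420994) = (-8/(-292)**2)/(156605 - 420994) = -8*1/85264/(-264389) = -1/10658*(-1/264389) = 1/2817857962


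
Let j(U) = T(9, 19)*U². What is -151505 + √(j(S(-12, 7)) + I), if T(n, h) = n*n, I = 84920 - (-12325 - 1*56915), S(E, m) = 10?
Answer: -151505 + 2*√40565 ≈ -1.5110e+5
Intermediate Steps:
I = 154160 (I = 84920 - (-12325 - 56915) = 84920 - 1*(-69240) = 84920 + 69240 = 154160)
T(n, h) = n²
j(U) = 81*U² (j(U) = 9²*U² = 81*U²)
-151505 + √(j(S(-12, 7)) + I) = -151505 + √(81*10² + 154160) = -151505 + √(81*100 + 154160) = -151505 + √(8100 + 154160) = -151505 + √162260 = -151505 + 2*√40565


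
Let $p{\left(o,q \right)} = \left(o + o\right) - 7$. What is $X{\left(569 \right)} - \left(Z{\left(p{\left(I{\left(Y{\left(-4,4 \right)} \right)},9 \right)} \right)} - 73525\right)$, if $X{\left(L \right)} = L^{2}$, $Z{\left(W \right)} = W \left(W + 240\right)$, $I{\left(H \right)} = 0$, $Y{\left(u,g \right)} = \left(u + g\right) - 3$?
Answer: $398917$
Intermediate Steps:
$Y{\left(u,g \right)} = -3 + g + u$ ($Y{\left(u,g \right)} = \left(g + u\right) - 3 = -3 + g + u$)
$p{\left(o,q \right)} = -7 + 2 o$ ($p{\left(o,q \right)} = 2 o - 7 = -7 + 2 o$)
$Z{\left(W \right)} = W \left(240 + W\right)$
$X{\left(569 \right)} - \left(Z{\left(p{\left(I{\left(Y{\left(-4,4 \right)} \right)},9 \right)} \right)} - 73525\right) = 569^{2} - \left(\left(-7 + 2 \cdot 0\right) \left(240 + \left(-7 + 2 \cdot 0\right)\right) - 73525\right) = 323761 - \left(\left(-7 + 0\right) \left(240 + \left(-7 + 0\right)\right) - 73525\right) = 323761 - \left(- 7 \left(240 - 7\right) - 73525\right) = 323761 - \left(\left(-7\right) 233 - 73525\right) = 323761 - \left(-1631 - 73525\right) = 323761 - -75156 = 323761 + 75156 = 398917$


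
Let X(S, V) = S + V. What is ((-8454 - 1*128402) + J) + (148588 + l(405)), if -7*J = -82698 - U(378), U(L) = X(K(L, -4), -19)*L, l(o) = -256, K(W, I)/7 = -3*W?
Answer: -406388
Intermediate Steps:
K(W, I) = -21*W (K(W, I) = 7*(-3*W) = -21*W)
U(L) = L*(-19 - 21*L) (U(L) = (-21*L - 19)*L = (-19 - 21*L)*L = L*(-19 - 21*L))
J = -417864 (J = -(-82698 - (-1)*378*(19 + 21*378))/7 = -(-82698 - (-1)*378*(19 + 7938))/7 = -(-82698 - (-1)*378*7957)/7 = -(-82698 - 1*(-3007746))/7 = -(-82698 + 3007746)/7 = -1/7*2925048 = -417864)
((-8454 - 1*128402) + J) + (148588 + l(405)) = ((-8454 - 1*128402) - 417864) + (148588 - 256) = ((-8454 - 128402) - 417864) + 148332 = (-136856 - 417864) + 148332 = -554720 + 148332 = -406388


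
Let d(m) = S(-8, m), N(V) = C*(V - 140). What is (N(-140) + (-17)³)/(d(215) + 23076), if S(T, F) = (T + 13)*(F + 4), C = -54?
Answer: 10207/24171 ≈ 0.42228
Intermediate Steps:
S(T, F) = (4 + F)*(13 + T) (S(T, F) = (13 + T)*(4 + F) = (4 + F)*(13 + T))
N(V) = 7560 - 54*V (N(V) = -54*(V - 140) = -54*(-140 + V) = 7560 - 54*V)
d(m) = 20 + 5*m (d(m) = 52 + 4*(-8) + 13*m + m*(-8) = 52 - 32 + 13*m - 8*m = 20 + 5*m)
(N(-140) + (-17)³)/(d(215) + 23076) = ((7560 - 54*(-140)) + (-17)³)/((20 + 5*215) + 23076) = ((7560 + 7560) - 4913)/((20 + 1075) + 23076) = (15120 - 4913)/(1095 + 23076) = 10207/24171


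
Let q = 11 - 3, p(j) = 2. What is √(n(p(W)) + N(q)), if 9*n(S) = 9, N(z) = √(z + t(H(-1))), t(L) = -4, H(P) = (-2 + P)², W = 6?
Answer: √3 ≈ 1.7320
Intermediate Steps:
q = 8
N(z) = √(-4 + z) (N(z) = √(z - 4) = √(-4 + z))
n(S) = 1 (n(S) = (⅑)*9 = 1)
√(n(p(W)) + N(q)) = √(1 + √(-4 + 8)) = √(1 + √4) = √(1 + 2) = √3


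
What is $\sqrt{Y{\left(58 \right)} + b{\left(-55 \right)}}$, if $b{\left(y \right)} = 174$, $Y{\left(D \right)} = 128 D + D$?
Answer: $2 \sqrt{1914} \approx 87.499$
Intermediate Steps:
$Y{\left(D \right)} = 129 D$
$\sqrt{Y{\left(58 \right)} + b{\left(-55 \right)}} = \sqrt{129 \cdot 58 + 174} = \sqrt{7482 + 174} = \sqrt{7656} = 2 \sqrt{1914}$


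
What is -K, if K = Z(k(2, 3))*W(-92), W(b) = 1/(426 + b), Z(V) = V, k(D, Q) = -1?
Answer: 1/334 ≈ 0.0029940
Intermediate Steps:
K = -1/334 (K = -1/(426 - 92) = -1/334 ≈ -0.0029940)
-K = -1*(-1/334) = 1/334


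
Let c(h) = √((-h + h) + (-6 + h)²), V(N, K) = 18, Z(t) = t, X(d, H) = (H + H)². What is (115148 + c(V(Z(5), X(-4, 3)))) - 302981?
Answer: -187821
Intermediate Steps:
X(d, H) = 4*H² (X(d, H) = (2*H)² = 4*H²)
c(h) = √((-6 + h)²) (c(h) = √(0 + (-6 + h)²) = √((-6 + h)²))
(115148 + c(V(Z(5), X(-4, 3)))) - 302981 = (115148 + √((-6 + 18)²)) - 302981 = (115148 + √(12²)) - 302981 = (115148 + √144) - 302981 = (115148 + 12) - 302981 = 115160 - 302981 = -187821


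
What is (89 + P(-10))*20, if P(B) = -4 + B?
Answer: 1500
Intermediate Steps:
(89 + P(-10))*20 = (89 + (-4 - 10))*20 = (89 - 14)*20 = 75*20 = 1500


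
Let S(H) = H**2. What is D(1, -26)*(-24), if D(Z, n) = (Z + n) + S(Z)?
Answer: 576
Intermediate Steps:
D(Z, n) = Z + n + Z**2 (D(Z, n) = (Z + n) + Z**2 = Z + n + Z**2)
D(1, -26)*(-24) = (1 - 26 + 1**2)*(-24) = (1 - 26 + 1)*(-24) = -24*(-24) = 576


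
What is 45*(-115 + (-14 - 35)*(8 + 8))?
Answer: -40455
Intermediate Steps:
45*(-115 + (-14 - 35)*(8 + 8)) = 45*(-115 - 49*16) = 45*(-115 - 784) = 45*(-899) = -40455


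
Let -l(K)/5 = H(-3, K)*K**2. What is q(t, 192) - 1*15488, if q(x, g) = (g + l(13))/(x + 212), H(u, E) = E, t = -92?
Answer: -1869353/120 ≈ -15578.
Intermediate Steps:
l(K) = -5*K**3 (l(K) = -5*K*K**2 = -5*K**3)
q(x, g) = (-10985 + g)/(212 + x) (q(x, g) = (g - 5*13**3)/(x + 212) = (g - 5*2197)/(212 + x) = (g - 10985)/(212 + x) = (-10985 + g)/(212 + x))
q(t, 192) - 1*15488 = (-10985 + 192)/(212 - 92) - 1*15488 = -10793/120 - 15488 = -1869353/120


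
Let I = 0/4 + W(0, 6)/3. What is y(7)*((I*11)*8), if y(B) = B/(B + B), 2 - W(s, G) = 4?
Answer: -88/3 ≈ -29.333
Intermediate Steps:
W(s, G) = -2 (W(s, G) = 2 - 1*4 = 2 - 4 = -2)
y(B) = ½ (y(B) = B/((2*B)) = (1/(2*B))*B = ½)
I = -⅔ (I = 0/4 - 2/3 = 0*(¼) - 2*⅓ = 0 - ⅔ = -⅔ ≈ -0.66667)
y(7)*((I*11)*8) = (-⅔*11*8)/2 = (-22/3*8)/2 = (½)*(-176/3) = -88/3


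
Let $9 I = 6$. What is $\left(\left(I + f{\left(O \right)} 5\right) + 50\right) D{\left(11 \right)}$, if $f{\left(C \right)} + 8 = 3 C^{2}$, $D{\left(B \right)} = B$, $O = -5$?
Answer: $\frac{12727}{3} \approx 4242.3$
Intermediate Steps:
$I = \frac{2}{3}$ ($I = \frac{1}{9} \cdot 6 = \frac{2}{3} \approx 0.66667$)
$f{\left(C \right)} = -8 + 3 C^{2}$
$\left(\left(I + f{\left(O \right)} 5\right) + 50\right) D{\left(11 \right)} = \left(\left(\frac{2}{3} + \left(-8 + 3 \left(-5\right)^{2}\right) 5\right) + 50\right) 11 = \left(\left(\frac{2}{3} + \left(-8 + 3 \cdot 25\right) 5\right) + 50\right) 11 = \left(\left(\frac{2}{3} + \left(-8 + 75\right) 5\right) + 50\right) 11 = \left(\left(\frac{2}{3} + 67 \cdot 5\right) + 50\right) 11 = \left(\left(\frac{2}{3} + 335\right) + 50\right) 11 = \left(\frac{1007}{3} + 50\right) 11 = \frac{1157}{3} \cdot 11 = \frac{12727}{3}$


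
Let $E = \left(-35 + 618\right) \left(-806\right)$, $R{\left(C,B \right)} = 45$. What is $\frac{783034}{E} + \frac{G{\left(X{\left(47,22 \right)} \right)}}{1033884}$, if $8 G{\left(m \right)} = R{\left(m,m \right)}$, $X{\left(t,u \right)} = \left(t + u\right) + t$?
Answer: $- \frac{359806080391}{215920010592} \approx -1.6664$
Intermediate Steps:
$E = -469898$ ($E = 583 \left(-806\right) = -469898$)
$X{\left(t,u \right)} = u + 2 t$
$G{\left(m \right)} = \frac{45}{8}$ ($G{\left(m \right)} = \frac{1}{8} \cdot 45 = \frac{45}{8}$)
$\frac{783034}{E} + \frac{G{\left(X{\left(47,22 \right)} \right)}}{1033884} = \frac{783034}{-469898} + \frac{45}{8 \cdot 1033884} = 783034 \left(- \frac{1}{469898}\right) + \frac{45}{8} \cdot \frac{1}{1033884} = - \frac{391517}{234949} + \frac{5}{919008} = - \frac{359806080391}{215920010592}$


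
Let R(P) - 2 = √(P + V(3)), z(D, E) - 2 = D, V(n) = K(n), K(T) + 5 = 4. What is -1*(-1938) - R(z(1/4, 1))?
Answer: 1936 - √5/2 ≈ 1934.9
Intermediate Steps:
K(T) = -1 (K(T) = -5 + 4 = -1)
V(n) = -1
z(D, E) = 2 + D
R(P) = 2 + √(-1 + P) (R(P) = 2 + √(P - 1) = 2 + √(-1 + P))
-1*(-1938) - R(z(1/4, 1)) = -1*(-1938) - (2 + √(-1 + (2 + 1/4))) = 1938 - (2 + √(-1 + (2 + ¼))) = 1938 - (2 + √(-1 + 9/4)) = 1938 - (2 + √(5/4)) = 1938 - (2 + √5/2) = 1938 + (-2 - √5/2) = 1936 - √5/2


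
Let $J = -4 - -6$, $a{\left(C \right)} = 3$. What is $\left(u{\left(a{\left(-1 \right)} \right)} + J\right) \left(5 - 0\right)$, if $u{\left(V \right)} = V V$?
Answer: $55$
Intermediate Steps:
$u{\left(V \right)} = V^{2}$
$J = 2$ ($J = -4 + 6 = 2$)
$\left(u{\left(a{\left(-1 \right)} \right)} + J\right) \left(5 - 0\right) = \left(3^{2} + 2\right) \left(5 - 0\right) = \left(9 + 2\right) \left(5 + 0\right) = 11 \cdot 5 = 55$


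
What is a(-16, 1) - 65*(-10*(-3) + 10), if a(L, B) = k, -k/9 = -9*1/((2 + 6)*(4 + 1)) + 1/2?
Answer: -104099/40 ≈ -2602.5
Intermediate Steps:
k = -99/40 (k = -9*(-9*1/((2 + 6)*(4 + 1)) + 1/2) = -9*(-9/(5*8) + 1*(1/2)) = -9*(-9/40 + 1/2) = -9*11/40 = -99/40 ≈ -2.4750)
a(L, B) = -99/40
a(-16, 1) - 65*(-10*(-3) + 10) = -99/40 - 65*(-10*(-3) + 10) = -99/40 - 65*(30 + 10) = -99/40 - 65*40 = -99/40 - 2600 = -104099/40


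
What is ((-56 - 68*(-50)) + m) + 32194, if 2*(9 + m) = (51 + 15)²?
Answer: 37707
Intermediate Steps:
m = 2169 (m = -9 + (51 + 15)²/2 = -9 + (½)*66² = -9 + (½)*4356 = -9 + 2178 = 2169)
((-56 - 68*(-50)) + m) + 32194 = ((-56 - 68*(-50)) + 2169) + 32194 = ((-56 + 3400) + 2169) + 32194 = (3344 + 2169) + 32194 = 5513 + 32194 = 37707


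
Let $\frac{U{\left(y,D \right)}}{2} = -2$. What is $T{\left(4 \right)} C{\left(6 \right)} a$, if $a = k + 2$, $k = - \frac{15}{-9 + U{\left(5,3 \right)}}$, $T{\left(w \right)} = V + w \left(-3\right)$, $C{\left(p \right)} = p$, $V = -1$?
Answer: $-246$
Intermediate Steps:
$U{\left(y,D \right)} = -4$ ($U{\left(y,D \right)} = 2 \left(-2\right) = -4$)
$T{\left(w \right)} = -1 - 3 w$ ($T{\left(w \right)} = -1 + w \left(-3\right) = -1 - 3 w$)
$k = \frac{15}{13}$ ($k = - \frac{15}{-9 - 4} = - \frac{15}{-13} = \left(-15\right) \left(- \frac{1}{13}\right) = \frac{15}{13} \approx 1.1538$)
$a = \frac{41}{13}$ ($a = \frac{15}{13} + 2 = \frac{41}{13} \approx 3.1538$)
$T{\left(4 \right)} C{\left(6 \right)} a = \left(-1 - 12\right) 6 \cdot \frac{41}{13} = \left(-13\right) 6 \cdot \frac{41}{13} = \left(-78\right) \frac{41}{13} = -246$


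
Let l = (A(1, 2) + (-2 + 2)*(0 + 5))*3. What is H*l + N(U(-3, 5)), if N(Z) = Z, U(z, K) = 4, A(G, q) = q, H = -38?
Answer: -224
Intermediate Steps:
l = 6 (l = (2 + (-2 + 2)*(0 + 5))*3 = (2 + 0*5)*3 = (2 + 0)*3 = 2*3 = 6)
H*l + N(U(-3, 5)) = -38*6 + 4 = -228 + 4 = -224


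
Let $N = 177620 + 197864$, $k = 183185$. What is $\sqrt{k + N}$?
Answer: $\sqrt{558669} \approx 747.44$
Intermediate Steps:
$N = 375484$
$\sqrt{k + N} = \sqrt{183185 + 375484} = \sqrt{558669}$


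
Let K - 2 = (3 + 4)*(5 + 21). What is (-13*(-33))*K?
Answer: 78936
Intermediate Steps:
K = 184 (K = 2 + (3 + 4)*(5 + 21) = 2 + 7*26 = 2 + 182 = 184)
(-13*(-33))*K = -13*(-33)*184 = 429*184 = 78936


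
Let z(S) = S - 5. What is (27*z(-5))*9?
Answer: -2430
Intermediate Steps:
z(S) = -5 + S
(27*z(-5))*9 = (27*(-5 - 5))*9 = (27*(-10))*9 = -270*9 = -2430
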